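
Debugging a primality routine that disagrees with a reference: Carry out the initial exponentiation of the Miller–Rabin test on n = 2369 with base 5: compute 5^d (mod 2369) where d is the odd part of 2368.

n − 1 = 2368 = 2^6 · 37, so s = 6 and d = 37.
By repeated squaring, 5^37 ≡ 2365 (mod 2369).

2365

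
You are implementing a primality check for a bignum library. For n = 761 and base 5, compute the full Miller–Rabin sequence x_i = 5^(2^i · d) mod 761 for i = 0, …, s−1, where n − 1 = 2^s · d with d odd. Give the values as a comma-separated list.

n − 1 = 760 = 2^3 · 95, so s = 3 and d = 95.
x_0 = 5^95 mod 761 = 760.
x_1 = 760^2 mod 761 = 1.
x_2 = 1^2 mod 761 = 1.

760, 1, 1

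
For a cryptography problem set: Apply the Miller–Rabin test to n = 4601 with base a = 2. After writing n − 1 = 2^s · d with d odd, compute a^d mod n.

991

n − 1 = 4600 = 2^3 · 575, so s = 3 and d = 575.
Repeated squaring mod 4601: 2^1 ≡ 2, 2^2 ≡ 4, 2^4 ≡ 16, 2^8 ≡ 256, 2^16 ≡ 1122, 2^32 ≡ 2811, 2^64 ≡ 1804, 2^128 ≡ 1509, 2^256 ≡ 4187, 2^512 ≡ 1159.
575 = 512 + 32 + 16 + 8 + 4 + 2 + 1, so 2^575 ≡ 1159·2811·1122·256·16·4·2 ≡ 991 (mod 4601).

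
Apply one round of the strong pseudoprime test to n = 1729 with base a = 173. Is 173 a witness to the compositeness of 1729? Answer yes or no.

no

n − 1 = 1728 = 2^6 · 27, so s = 6 and d = 27.
x_0 = 173^27 mod 1729 = 1728.
x_0 = 1728 ≡ −1, so 173 is not a witness.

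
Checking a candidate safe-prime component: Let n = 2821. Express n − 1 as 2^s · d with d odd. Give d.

Halving: 2820 → 1410 → 705; 705 is odd.
So 2820 = 2^2 · 705.

705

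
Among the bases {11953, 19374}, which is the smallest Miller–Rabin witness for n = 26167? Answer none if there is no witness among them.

n − 1 = 26166 = 2^1 · 13083, so s = 1 and d = 13083.
Base 11953: x_0 = 11953^13083 mod 26167 = 16359. x_0 ∉ {1, 26166} and s = 1, so 11953 is a Miller–Rabin witness and 26167 is composite.
Base 19374: x_0 = 19374^13083 mod 26167 = 23068. x_0 ∉ {1, 26166} and s = 1, so 19374 is a Miller–Rabin witness and 26167 is composite.
The smallest witness among the given bases is 11953.

11953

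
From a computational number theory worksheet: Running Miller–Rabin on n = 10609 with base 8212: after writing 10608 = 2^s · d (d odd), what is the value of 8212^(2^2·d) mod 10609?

n − 1 = 10608 = 2^4 · 663, so s = 4 and d = 663.
x_0 = 8212^663 mod 10609 = 4840.
x_1 = 4840^2 mod 10609 = 928.
x_2 = 928^2 mod 10609 = 1855.

1855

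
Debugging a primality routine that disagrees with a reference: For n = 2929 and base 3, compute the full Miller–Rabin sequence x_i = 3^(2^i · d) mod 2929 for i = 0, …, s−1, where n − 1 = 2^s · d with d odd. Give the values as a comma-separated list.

2868, 792, 458, 1805

n − 1 = 2928 = 2^4 · 183, so s = 4 and d = 183.
x_0 = 3^183 mod 2929 = 2868.
x_1 = 2868^2 mod 2929 = 792.
x_2 = 792^2 mod 2929 = 458.
x_3 = 458^2 mod 2929 = 1805.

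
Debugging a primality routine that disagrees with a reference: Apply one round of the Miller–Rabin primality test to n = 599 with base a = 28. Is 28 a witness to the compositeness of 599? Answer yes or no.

no

n − 1 = 598 = 2^1 · 299, so s = 1 and d = 299.
x_0 = 28^299 mod 599 = 598.
x_0 = 598 ≡ −1, so 28 is not a witness.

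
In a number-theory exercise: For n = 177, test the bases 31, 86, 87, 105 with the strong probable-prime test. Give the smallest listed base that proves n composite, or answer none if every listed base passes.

n − 1 = 176 = 2^4 · 11, so s = 4 and d = 11.
Base 31: x_0 = 31^11 mod 177 = 151. x_0 is neither 1 nor 176, so continue squaring. x_1 = 151^2 mod 177 = 145. x_2 = 145^2 mod 177 = 139. x_3 = 139^2 mod 177 = 28. Reached i = s−1 = 3 without hitting −1: 31 is a Miller–Rabin witness and 177 is composite.
Base 86: x_0 = 86^11 mod 177 = 140. x_0 is neither 1 nor 176, so continue squaring. x_1 = 140^2 mod 177 = 130. x_2 = 130^2 mod 177 = 85. x_3 = 85^2 mod 177 = 145. Reached i = s−1 = 3 without hitting −1: 86 is a Miller–Rabin witness and 177 is composite.
Base 87: x_0 = 87^11 mod 177 = 144. x_0 is neither 1 nor 176, so continue squaring. x_1 = 144^2 mod 177 = 27. x_2 = 27^2 mod 177 = 21. x_3 = 21^2 mod 177 = 87. Reached i = s−1 = 3 without hitting −1: 87 is a Miller–Rabin witness and 177 is composite.
Base 105: x_0 = 105^11 mod 177 = 63. x_0 is neither 1 nor 176, so continue squaring. x_1 = 63^2 mod 177 = 75. x_2 = 75^2 mod 177 = 138. x_3 = 138^2 mod 177 = 105. Reached i = s−1 = 3 without hitting −1: 105 is a Miller–Rabin witness and 177 is composite.
The smallest witness among the given bases is 31.

31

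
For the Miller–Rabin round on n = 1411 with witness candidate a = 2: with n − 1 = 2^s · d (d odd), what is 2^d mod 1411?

325

n − 1 = 1410 = 2^1 · 705, so s = 1 and d = 705.
2^705 mod 1411 = 325.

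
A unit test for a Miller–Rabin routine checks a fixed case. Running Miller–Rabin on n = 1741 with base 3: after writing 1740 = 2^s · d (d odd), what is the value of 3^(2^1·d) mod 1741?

1

n − 1 = 1740 = 2^2 · 435, so s = 2 and d = 435.
x_0 = 3^435 mod 1741 = 1740.
x_1 = 1740^2 mod 1741 = 1.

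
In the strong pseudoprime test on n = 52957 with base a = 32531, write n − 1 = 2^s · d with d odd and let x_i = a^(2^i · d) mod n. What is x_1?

1

n − 1 = 52956 = 2^2 · 13239, so s = 2 and d = 13239.
Repeated squaring mod 52957: 32531^1 ≡ 32531, 32531^2 ≡ 26230, 32531^4 ≡ 48513, 32531^8 ≡ 49132, 32531^16 ≡ 14493, 32531^32 ≡ 19587, 32531^64 ≡ 30061, 32531^128 ≡ 5473, 32531^256 ≡ 33024, 32531^512 ≡ 41075, 32531^1024 ≡ 51519, 32531^2048 ≡ 2521, 32531^4096 ≡ 601, 32531^8192 ≡ 43459.
13239 = 8192 + 4096 + 512 + 256 + 128 + 32 + 16 + 4 + 2 + 1, so 32531^13239 ≡ 43459·601·41075·33024·5473·19587·14493·48513·26230·32531 ≡ 1 (mod 52957).
x_0 = 1.
x_1 = 1^2 mod 52957 = 1.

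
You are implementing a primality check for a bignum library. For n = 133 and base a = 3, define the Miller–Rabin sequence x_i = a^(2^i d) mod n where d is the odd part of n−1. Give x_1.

n − 1 = 132 = 2^2 · 33, so s = 2 and d = 33.
x_0 = 3^33 mod 133 = 69.
x_1 = 69^2 mod 133 = 106.

106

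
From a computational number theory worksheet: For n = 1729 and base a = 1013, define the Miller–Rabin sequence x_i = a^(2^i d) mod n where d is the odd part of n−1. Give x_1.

n − 1 = 1728 = 2^6 · 27, so s = 6 and d = 27.
Repeated squaring mod 1729: 1013^1 ≡ 1013, 1013^2 ≡ 872, 1013^4 ≡ 1353, 1013^8 ≡ 1327, 1013^16 ≡ 807.
27 = 16 + 8 + 2 + 1, so 1013^27 ≡ 807·1327·872·1013 ≡ 818 (mod 1729).
x_0 = 818.
x_1 = 818^2 mod 1729 = 1.

1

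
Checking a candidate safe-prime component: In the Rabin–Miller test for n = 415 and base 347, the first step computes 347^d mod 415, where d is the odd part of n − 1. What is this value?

273

n − 1 = 414 = 2^1 · 207, so s = 1 and d = 207.
Repeated squaring mod 415: 347^1 ≡ 347, 347^2 ≡ 59, 347^4 ≡ 161, 347^8 ≡ 191, 347^16 ≡ 376, 347^32 ≡ 276, 347^64 ≡ 231, 347^128 ≡ 241.
207 = 128 + 64 + 8 + 4 + 2 + 1, so 347^207 ≡ 241·231·191·161·59·347 ≡ 273 (mod 415).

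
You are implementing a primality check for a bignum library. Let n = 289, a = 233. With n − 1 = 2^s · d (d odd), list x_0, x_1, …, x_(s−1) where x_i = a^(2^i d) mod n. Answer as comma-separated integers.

n − 1 = 288 = 2^5 · 9, so s = 5 and d = 9.
x_0 = 233^9 mod 289 = 107.
x_1 = 107^2 mod 289 = 178.
x_2 = 178^2 mod 289 = 183.
x_3 = 183^2 mod 289 = 254.
x_4 = 254^2 mod 289 = 69.

107, 178, 183, 254, 69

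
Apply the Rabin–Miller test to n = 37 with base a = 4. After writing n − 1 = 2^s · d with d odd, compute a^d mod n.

36

n − 1 = 36 = 2^2 · 9, so s = 2 and d = 9.
Repeated squaring mod 37: 4^1 ≡ 4, 4^2 ≡ 16, 4^4 ≡ 34, 4^8 ≡ 9.
9 = 8 + 1, so 4^9 ≡ 9·4 ≡ 36 (mod 37).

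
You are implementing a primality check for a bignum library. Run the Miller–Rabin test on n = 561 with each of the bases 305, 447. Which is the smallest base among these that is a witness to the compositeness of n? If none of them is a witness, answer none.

447

n − 1 = 560 = 2^4 · 35, so s = 4 and d = 35.
Base 305: x_0 = 305^35 mod 561 = 560. x_0 = 560 ≡ −1, so 305 is not a witness.
Base 447: x_0 = 447^35 mod 561 = 516. x_0 is neither 1 nor 560, so continue squaring. x_1 = 516^2 mod 561 = 342. x_2 = 342^2 mod 561 = 276. x_3 = 276^2 mod 561 = 441. Reached i = s−1 = 3 without hitting −1: 447 is a Miller–Rabin witness and 561 is composite.
The smallest witness among the given bases is 447.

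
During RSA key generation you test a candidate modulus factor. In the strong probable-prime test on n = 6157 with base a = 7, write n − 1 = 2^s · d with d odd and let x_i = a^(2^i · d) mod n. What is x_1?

4618

n − 1 = 6156 = 2^2 · 1539, so s = 2 and d = 1539.
x_0 = 7^1539 mod 6157 = 4912.
x_1 = 4912^2 mod 6157 = 4618.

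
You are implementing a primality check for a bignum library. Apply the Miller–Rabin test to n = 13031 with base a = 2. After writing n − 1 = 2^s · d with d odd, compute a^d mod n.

6863

n − 1 = 13030 = 2^1 · 6515, so s = 1 and d = 6515.
Repeated squaring mod 13031: 2^1 ≡ 2, 2^2 ≡ 4, 2^4 ≡ 16, 2^8 ≡ 256, 2^16 ≡ 381, 2^32 ≡ 1820, 2^64 ≡ 2526, 2^128 ≡ 8517, 2^256 ≡ 8743, 2^512 ≡ 203, 2^1024 ≡ 2116, 2^2048 ≡ 7823, 2^4096 ≡ 5753.
6515 = 4096 + 2048 + 256 + 64 + 32 + 16 + 2 + 1, so 2^6515 ≡ 5753·7823·8743·2526·1820·381·4·2 ≡ 6863 (mod 13031).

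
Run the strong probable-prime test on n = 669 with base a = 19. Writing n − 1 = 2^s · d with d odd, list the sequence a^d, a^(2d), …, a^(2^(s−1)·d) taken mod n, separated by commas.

58, 19

n − 1 = 668 = 2^2 · 167, so s = 2 and d = 167.
x_0 = 19^167 mod 669 = 58.
x_1 = 58^2 mod 669 = 19.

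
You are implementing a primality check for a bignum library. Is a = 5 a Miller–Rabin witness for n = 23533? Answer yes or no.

yes

n − 1 = 23532 = 2^2 · 5883, so s = 2 and d = 5883.
x_0 = 5^5883 mod 23533 = 2886.
x_0 is neither 1 nor 23532, so continue squaring.
x_1 = 2886^2 mod 23533 = 21847.
Reached i = s−1 = 1 without hitting −1: 5 is a Miller–Rabin witness and 23533 is composite.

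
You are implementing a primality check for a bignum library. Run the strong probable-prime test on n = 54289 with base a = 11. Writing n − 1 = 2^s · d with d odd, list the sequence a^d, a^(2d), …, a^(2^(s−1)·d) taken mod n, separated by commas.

n − 1 = 54288 = 2^4 · 3393, so s = 4 and d = 3393.
x_0 = 11^3393 mod 54289 = 10473.
x_1 = 10473^2 mod 54289 = 19949.
x_2 = 19949^2 mod 54289 = 24231.
x_3 = 24231^2 mod 54289 = 5826.

10473, 19949, 24231, 5826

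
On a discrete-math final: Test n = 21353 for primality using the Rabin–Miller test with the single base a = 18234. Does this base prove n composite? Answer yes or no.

n − 1 = 21352 = 2^3 · 2669, so s = 3 and d = 2669.
x_0 = 18234^2669 mod 21353 = 6533.
x_0 is neither 1 nor 21352, so continue squaring.
x_1 = 6533^2 mod 21353 = 16795.
x_2 = 16795^2 mod 21353 = 20248.
Reached i = s−1 = 2 without hitting −1: 18234 is a Miller–Rabin witness and 21353 is composite.

yes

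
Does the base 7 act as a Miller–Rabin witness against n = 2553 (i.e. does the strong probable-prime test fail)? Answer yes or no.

n − 1 = 2552 = 2^3 · 319, so s = 3 and d = 319.
Repeated squaring mod 2553: 7^1 ≡ 7, 7^2 ≡ 49, 7^4 ≡ 2401, 7^8 ≡ 127, 7^16 ≡ 811, 7^32 ≡ 1600, 7^64 ≡ 1894, 7^128 ≡ 271, 7^256 ≡ 1957.
319 = 256 + 32 + 16 + 8 + 4 + 2 + 1, so 7^319 ≡ 1957·1600·811·127·2401·49·7 ≡ 1402 (mod 2553).
x_0 = 7^319 mod 2553 = 1402.
x_0 is neither 1 nor 2552, so continue squaring.
x_1 = 1402^2 mod 2553 = 2347.
x_2 = 2347^2 mod 2553 = 1588.
Reached i = s−1 = 2 without hitting −1: 7 is a Miller–Rabin witness and 2553 is composite.

yes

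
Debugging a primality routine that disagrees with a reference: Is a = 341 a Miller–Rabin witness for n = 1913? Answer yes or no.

n − 1 = 1912 = 2^3 · 239, so s = 3 and d = 239.
x_0 = 341^239 mod 1913 = 1201.
x_0 is neither 1 nor 1912, so continue squaring.
x_1 = 1201^2 mod 1913 = 1912.
x_1 ≡ −1, so 341 is not a witness.

no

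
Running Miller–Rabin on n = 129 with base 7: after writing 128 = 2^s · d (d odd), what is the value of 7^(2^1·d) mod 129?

n − 1 = 128 = 2^7 · 1, so s = 7 and d = 1.
x_0 = 7^1 mod 129 = 7.
x_1 = 7^2 mod 129 = 49.

49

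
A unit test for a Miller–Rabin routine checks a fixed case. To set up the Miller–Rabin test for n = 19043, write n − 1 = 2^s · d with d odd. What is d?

Halving: 19042 → 9521; 9521 is odd.
So 19042 = 2^1 · 9521.

9521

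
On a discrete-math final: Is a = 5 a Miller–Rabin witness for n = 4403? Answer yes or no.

yes

n − 1 = 4402 = 2^1 · 2201, so s = 1 and d = 2201.
x_0 = 5^2201 mod 4403 = 794.
x_0 ∉ {1, 4402} and s = 1, so 5 is a Miller–Rabin witness and 4403 is composite.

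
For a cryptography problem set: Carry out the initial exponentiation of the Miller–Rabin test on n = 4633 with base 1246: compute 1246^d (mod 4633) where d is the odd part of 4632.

n − 1 = 4632 = 2^3 · 579, so s = 3 and d = 579.
Repeated squaring mod 4633: 1246^1 ≡ 1246, 1246^2 ≡ 461, 1246^4 ≡ 4036, 1246^8 ≡ 4301, 1246^16 ≡ 3665, 1246^32 ≡ 1158, 1246^64 ≡ 2027, 1246^128 ≡ 3891, 1246^256 ≡ 3870, 1246^512 ≡ 3044.
579 = 512 + 64 + 2 + 1, so 1246^579 ≡ 3044·2027·461·1246 ≡ 4487 (mod 4633).

4487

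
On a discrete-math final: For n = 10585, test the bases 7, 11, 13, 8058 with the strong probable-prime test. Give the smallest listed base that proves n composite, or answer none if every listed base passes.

n − 1 = 10584 = 2^3 · 1323, so s = 3 and d = 1323.
Base 7: x_0 = 7^1323 mod 10585 = 5453. x_0 is neither 1 nor 10584, so continue squaring. x_1 = 5453^2 mod 10585 = 1944. x_2 = 1944^2 mod 10585 = 291. Reached i = s−1 = 2 without hitting −1: 7 is a Miller–Rabin witness and 10585 is composite.
Base 11: x_0 = 11^1323 mod 10585 = 7436. x_0 is neither 1 nor 10584, so continue squaring. x_1 = 7436^2 mod 10585 = 8641. x_2 = 8641^2 mod 10585 = 291. Reached i = s−1 = 2 without hitting −1: 11 is a Miller–Rabin witness and 10585 is composite.
Base 13: x_0 = 13^1323 mod 10585 = 6872. x_0 is neither 1 nor 10584, so continue squaring. x_1 = 6872^2 mod 10585 = 4699. x_2 = 4699^2 mod 10585 = 291. Reached i = s−1 = 2 without hitting −1: 13 is a Miller–Rabin witness and 10585 is composite.
Base 8058: x_0 = 8058^1323 mod 10585 = 9687. x_0 is neither 1 nor 10584, so continue squaring. x_1 = 9687^2 mod 10585 = 1944. x_2 = 1944^2 mod 10585 = 291. Reached i = s−1 = 2 without hitting −1: 8058 is a Miller–Rabin witness and 10585 is composite.
The smallest witness among the given bases is 7.

7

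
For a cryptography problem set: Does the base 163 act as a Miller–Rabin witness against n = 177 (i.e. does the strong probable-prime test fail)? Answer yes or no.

n − 1 = 176 = 2^4 · 11, so s = 4 and d = 11.
x_0 = 163^11 mod 177 = 64.
x_0 is neither 1 nor 176, so continue squaring.
x_1 = 64^2 mod 177 = 25.
x_2 = 25^2 mod 177 = 94.
x_3 = 94^2 mod 177 = 163.
Reached i = s−1 = 3 without hitting −1: 163 is a Miller–Rabin witness and 177 is composite.

yes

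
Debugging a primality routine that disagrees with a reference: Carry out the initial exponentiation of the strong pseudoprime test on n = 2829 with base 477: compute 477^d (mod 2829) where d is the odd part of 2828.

n − 1 = 2828 = 2^2 · 707, so s = 2 and d = 707.
477^707 mod 2829 = 198.

198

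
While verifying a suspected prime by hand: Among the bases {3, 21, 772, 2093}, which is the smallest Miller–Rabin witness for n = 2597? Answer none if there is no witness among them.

n − 1 = 2596 = 2^2 · 649, so s = 2 and d = 649.
Base 3: x_0 = 3^649 mod 2597 = 724. x_0 is neither 1 nor 2596, so continue squaring. x_1 = 724^2 mod 2597 = 2179. Reached i = s−1 = 1 without hitting −1: 3 is a Miller–Rabin witness and 2597 is composite.
Base 21: x_0 = 21^649 mod 2597 = 588. x_0 is neither 1 nor 2596, so continue squaring. x_1 = 588^2 mod 2597 = 343. Reached i = s−1 = 1 without hitting −1: 21 is a Miller–Rabin witness and 2597 is composite.
Base 772: x_0 = 772^649 mod 2597 = 1143. x_0 is neither 1 nor 2596, so continue squaring. x_1 = 1143^2 mod 2597 = 158. Reached i = s−1 = 1 without hitting −1: 772 is a Miller–Rabin witness and 2597 is composite.
Base 2093: x_0 = 2093^649 mod 2597 = 1274. x_0 is neither 1 nor 2596, so continue squaring. x_1 = 1274^2 mod 2597 = 2548. Reached i = s−1 = 1 without hitting −1: 2093 is a Miller–Rabin witness and 2597 is composite.
The smallest witness among the given bases is 3.

3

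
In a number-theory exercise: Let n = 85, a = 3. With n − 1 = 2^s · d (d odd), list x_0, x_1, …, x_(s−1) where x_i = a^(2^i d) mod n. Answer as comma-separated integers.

73, 59

n − 1 = 84 = 2^2 · 21, so s = 2 and d = 21.
x_0 = 3^21 mod 85 = 73.
x_1 = 73^2 mod 85 = 59.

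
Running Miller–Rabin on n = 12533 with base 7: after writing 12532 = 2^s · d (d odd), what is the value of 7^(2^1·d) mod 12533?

n − 1 = 12532 = 2^2 · 3133, so s = 2 and d = 3133.
By repeated squaring, 7^3133 ≡ 11977 (mod 12533).
x_0 = 11977.
x_1 = 11977^2 mod 12533 = 8344.

8344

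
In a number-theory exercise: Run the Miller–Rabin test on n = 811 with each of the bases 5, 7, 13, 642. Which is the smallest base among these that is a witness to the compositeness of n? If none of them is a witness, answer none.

none

n − 1 = 810 = 2^1 · 405, so s = 1 and d = 405.
Base 5: x_0 = 5^405 mod 811 = 1. x_0 = 1, so 5 is not a witness.
Base 7: x_0 = 7^405 mod 811 = 1. x_0 = 1, so 7 is not a witness.
Base 13: x_0 = 13^405 mod 811 = 810. x_0 = 810 ≡ −1, so 13 is not a witness.
Base 642: x_0 = 642^405 mod 811 = 810. x_0 = 810 ≡ −1, so 642 is not a witness.
No listed base is a witness for 811.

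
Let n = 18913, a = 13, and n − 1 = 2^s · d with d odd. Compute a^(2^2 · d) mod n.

289

n − 1 = 18912 = 2^5 · 591, so s = 5 and d = 591.
x_0 = 13^591 mod 18913 = 18524.
x_1 = 18524^2 mod 18913 = 17.
x_2 = 17^2 mod 18913 = 289.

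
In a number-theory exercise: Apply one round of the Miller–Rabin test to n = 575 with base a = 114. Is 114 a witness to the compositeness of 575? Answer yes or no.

n − 1 = 574 = 2^1 · 287, so s = 1 and d = 287.
Repeated squaring mod 575: 114^1 ≡ 114, 114^2 ≡ 346, 114^4 ≡ 116, 114^8 ≡ 231, 114^16 ≡ 461, 114^32 ≡ 346, 114^64 ≡ 116, 114^128 ≡ 231, 114^256 ≡ 461.
287 = 256 + 16 + 8 + 4 + 2 + 1, so 114^287 ≡ 461·461·231·116·346·114 ≡ 229 (mod 575).
x_0 = 114^287 mod 575 = 229.
x_0 ∉ {1, 574} and s = 1, so 114 is a Miller–Rabin witness and 575 is composite.

yes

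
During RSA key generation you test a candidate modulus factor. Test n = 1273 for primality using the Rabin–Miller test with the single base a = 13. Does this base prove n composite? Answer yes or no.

yes

n − 1 = 1272 = 2^3 · 159, so s = 3 and d = 159.
Repeated squaring mod 1273: 13^1 ≡ 13, 13^2 ≡ 169, 13^4 ≡ 555, 13^8 ≡ 1232, 13^16 ≡ 408, 13^32 ≡ 974, 13^64 ≡ 291, 13^128 ≡ 663.
159 = 128 + 16 + 8 + 4 + 2 + 1, so 13^159 ≡ 663·408·1232·555·169·13 ≡ 27 (mod 1273).
x_0 = 13^159 mod 1273 = 27.
x_0 is neither 1 nor 1272, so continue squaring.
x_1 = 27^2 mod 1273 = 729.
x_2 = 729^2 mod 1273 = 600.
Reached i = s−1 = 2 without hitting −1: 13 is a Miller–Rabin witness and 1273 is composite.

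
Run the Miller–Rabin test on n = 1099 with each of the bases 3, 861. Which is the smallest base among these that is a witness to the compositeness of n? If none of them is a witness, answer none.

3

n − 1 = 1098 = 2^1 · 549, so s = 1 and d = 549.
Base 3: x_0 = 3^549 mod 1099 = 27. x_0 ∉ {1, 1098} and s = 1, so 3 is a Miller–Rabin witness and 1099 is composite.
Base 861: x_0 = 861^549 mod 1099 = 161. x_0 ∉ {1, 1098} and s = 1, so 861 is a Miller–Rabin witness and 1099 is composite.
The smallest witness among the given bases is 3.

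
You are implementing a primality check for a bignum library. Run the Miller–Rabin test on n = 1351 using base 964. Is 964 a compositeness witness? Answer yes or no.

no

n − 1 = 1350 = 2^1 · 675, so s = 1 and d = 675.
Repeated squaring mod 1351: 964^1 ≡ 964, 964^2 ≡ 1159, 964^4 ≡ 387, 964^8 ≡ 1159, 964^16 ≡ 387, 964^32 ≡ 1159, 964^64 ≡ 387, 964^128 ≡ 1159, 964^256 ≡ 387, 964^512 ≡ 1159.
675 = 512 + 128 + 32 + 2 + 1, so 964^675 ≡ 1159·1159·1159·1159·964 ≡ 1350 (mod 1351).
x_0 = 964^675 mod 1351 = 1350.
x_0 = 1350 ≡ −1, so 964 is not a witness.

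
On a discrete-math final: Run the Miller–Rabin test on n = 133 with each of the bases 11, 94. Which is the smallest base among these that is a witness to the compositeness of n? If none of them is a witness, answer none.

n − 1 = 132 = 2^2 · 33, so s = 2 and d = 33.
Base 11: x_0 = 11^33 mod 133 = 1. x_0 = 1, so 11 is not a witness.
Base 94: x_0 = 94^33 mod 133 = 132. x_0 = 132 ≡ −1, so 94 is not a witness.
No listed base is a witness for 133.

none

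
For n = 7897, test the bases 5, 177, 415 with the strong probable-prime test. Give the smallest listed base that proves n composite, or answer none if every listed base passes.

n − 1 = 7896 = 2^3 · 987, so s = 3 and d = 987.
Base 5: x_0 = 5^987 mod 7897 = 615. x_0 is neither 1 nor 7896, so continue squaring. x_1 = 615^2 mod 7897 = 7066. x_2 = 7066^2 mod 7897 = 3522. Reached i = s−1 = 2 without hitting −1: 5 is a Miller–Rabin witness and 7897 is composite.
Base 177: x_0 = 177^987 mod 7897 = 480. x_0 is neither 1 nor 7896, so continue squaring. x_1 = 480^2 mod 7897 = 1387. x_2 = 1387^2 mod 7897 = 4798. Reached i = s−1 = 2 without hitting −1: 177 is a Miller–Rabin witness and 7897 is composite.
Base 415: x_0 = 415^987 mod 7897 = 630. x_0 is neither 1 nor 7896, so continue squaring. x_1 = 630^2 mod 7897 = 2050. x_2 = 2050^2 mod 7897 = 1296. Reached i = s−1 = 2 without hitting −1: 415 is a Miller–Rabin witness and 7897 is composite.
The smallest witness among the given bases is 5.

5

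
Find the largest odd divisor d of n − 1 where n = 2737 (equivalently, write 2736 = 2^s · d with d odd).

171

Halving: 2736 → 1368 → 684 → 342 → 171; 171 is odd.
So 2736 = 2^4 · 171.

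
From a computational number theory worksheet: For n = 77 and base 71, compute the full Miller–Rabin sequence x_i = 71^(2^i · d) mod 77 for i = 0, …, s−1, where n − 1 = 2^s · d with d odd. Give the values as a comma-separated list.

64, 15

n − 1 = 76 = 2^2 · 19, so s = 2 and d = 19.
x_0 = 71^19 mod 77 = 64.
x_1 = 64^2 mod 77 = 15.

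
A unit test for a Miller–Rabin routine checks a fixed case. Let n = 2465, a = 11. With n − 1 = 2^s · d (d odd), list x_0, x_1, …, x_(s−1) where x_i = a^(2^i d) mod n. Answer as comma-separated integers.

n − 1 = 2464 = 2^5 · 77, so s = 5 and d = 77.
x_0 = 11^77 mod 2465 = 1061.
x_1 = 1061^2 mod 2465 = 1681.
x_2 = 1681^2 mod 2465 = 871.
x_3 = 871^2 mod 2465 = 1886.
x_4 = 1886^2 mod 2465 = 1.

1061, 1681, 871, 1886, 1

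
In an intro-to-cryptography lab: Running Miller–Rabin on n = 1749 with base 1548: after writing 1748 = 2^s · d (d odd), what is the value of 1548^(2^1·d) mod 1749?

n − 1 = 1748 = 2^2 · 437, so s = 2 and d = 437.
x_0 = 1548^437 mod 1749 = 255.
x_1 = 255^2 mod 1749 = 312.

312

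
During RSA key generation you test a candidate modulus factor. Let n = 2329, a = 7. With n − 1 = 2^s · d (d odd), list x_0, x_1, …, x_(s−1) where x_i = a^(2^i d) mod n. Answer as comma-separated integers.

105, 1709, 115

n − 1 = 2328 = 2^3 · 291, so s = 3 and d = 291.
x_0 = 7^291 mod 2329 = 105.
x_1 = 105^2 mod 2329 = 1709.
x_2 = 1709^2 mod 2329 = 115.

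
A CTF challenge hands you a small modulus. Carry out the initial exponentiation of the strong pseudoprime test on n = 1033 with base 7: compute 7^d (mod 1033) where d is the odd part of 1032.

678

n − 1 = 1032 = 2^3 · 129, so s = 3 and d = 129.
7^129 mod 1033 = 678.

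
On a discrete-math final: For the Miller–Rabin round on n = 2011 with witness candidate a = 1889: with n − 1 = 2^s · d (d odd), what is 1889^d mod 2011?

2010

n − 1 = 2010 = 2^1 · 1005, so s = 1 and d = 1005.
1889^1005 mod 2011 = 2010.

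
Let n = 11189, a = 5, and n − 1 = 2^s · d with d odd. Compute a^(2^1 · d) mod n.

n − 1 = 11188 = 2^2 · 2797, so s = 2 and d = 2797.
Repeated squaring mod 11189: 5^1 ≡ 5, 5^2 ≡ 25, 5^4 ≡ 625, 5^8 ≡ 10199, 5^16 ≡ 6657, 5^32 ≡ 7209, 5^64 ≡ 7965, 5^128 ≡ 10784, 5^256 ≡ 7379, 5^512 ≡ 3967, 5^1024 ≡ 5355, 5^2048 ≡ 9807.
2797 = 2048 + 512 + 128 + 64 + 32 + 8 + 4 + 1, so 5^2797 ≡ 9807·3967·10784·7965·7209·10199·625·5 ≡ 7830 (mod 11189).
x_0 = 7830.
x_1 = 7830^2 mod 11189 = 4369.

4369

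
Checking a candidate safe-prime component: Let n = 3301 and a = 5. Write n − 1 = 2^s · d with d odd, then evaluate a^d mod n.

n − 1 = 3300 = 2^2 · 825, so s = 2 and d = 825.
5^825 mod 3301 = 1.

1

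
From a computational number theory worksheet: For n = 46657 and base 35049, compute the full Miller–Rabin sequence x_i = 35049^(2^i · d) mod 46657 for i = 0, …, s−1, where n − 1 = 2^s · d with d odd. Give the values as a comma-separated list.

n − 1 = 46656 = 2^6 · 729, so s = 6 and d = 729.
x_0 = 35049^729 mod 46657 = 36557.
x_1 = 36557^2 mod 46657 = 17798.
x_2 = 17798^2 mod 46657 = 14431.
x_3 = 14431^2 mod 46657 = 23570.
x_4 = 23570^2 mod 46657 = 1.
x_5 = 1^2 mod 46657 = 1.

36557, 17798, 14431, 23570, 1, 1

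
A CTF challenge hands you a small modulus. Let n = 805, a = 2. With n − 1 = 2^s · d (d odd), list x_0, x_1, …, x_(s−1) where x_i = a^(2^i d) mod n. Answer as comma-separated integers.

n − 1 = 804 = 2^2 · 201, so s = 2 and d = 201.
x_0 = 2^201 mod 805 = 652.
x_1 = 652^2 mod 805 = 64.

652, 64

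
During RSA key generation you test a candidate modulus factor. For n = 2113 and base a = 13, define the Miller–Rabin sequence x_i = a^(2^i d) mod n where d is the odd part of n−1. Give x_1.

n − 1 = 2112 = 2^6 · 33, so s = 6 and d = 33.
Repeated squaring mod 2113: 13^1 ≡ 13, 13^2 ≡ 169, 13^4 ≡ 1092, 13^8 ≡ 732, 13^16 ≡ 1235, 13^32 ≡ 1752.
33 = 32 + 1, so 13^33 ≡ 1752·13 ≡ 1646 (mod 2113).
x_0 = 1646.
x_1 = 1646^2 mod 2113 = 450.

450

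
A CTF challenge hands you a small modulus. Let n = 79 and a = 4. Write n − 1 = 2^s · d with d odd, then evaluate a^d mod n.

1

n − 1 = 78 = 2^1 · 39, so s = 1 and d = 39.
4^39 mod 79 = 1.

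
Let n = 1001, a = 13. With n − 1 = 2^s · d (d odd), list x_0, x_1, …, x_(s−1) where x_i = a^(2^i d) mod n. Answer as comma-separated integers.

923, 78, 78

n − 1 = 1000 = 2^3 · 125, so s = 3 and d = 125.
x_0 = 13^125 mod 1001 = 923.
x_1 = 923^2 mod 1001 = 78.
x_2 = 78^2 mod 1001 = 78.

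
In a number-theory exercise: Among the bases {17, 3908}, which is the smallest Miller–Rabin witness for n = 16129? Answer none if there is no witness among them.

n − 1 = 16128 = 2^8 · 63, so s = 8 and d = 63.
Base 17: x_0 = 17^63 mod 16129 = 5081. x_0 is neither 1 nor 16128, so continue squaring. x_1 = 5081^2 mod 16129 = 10161. x_2 = 10161^2 mod 16129 = 4192. x_3 = 4192^2 mod 16129 = 8383. x_4 = 8383^2 mod 16129 = 636. x_5 = 636^2 mod 16129 = 1271. x_6 = 1271^2 mod 16129 = 2541. x_7 = 2541^2 mod 16129 = 5081. Reached i = s−1 = 7 without hitting −1: 17 is a Miller–Rabin witness and 16129 is composite.
Base 3908: x_0 = 3908^63 mod 16129 = 13844. x_0 is neither 1 nor 16128, so continue squaring. x_1 = 13844^2 mod 16129 = 11558. x_2 = 11558^2 mod 16129 = 6986. x_3 = 6986^2 mod 16129 = 13971. x_4 = 13971^2 mod 16129 = 11812. x_5 = 11812^2 mod 16129 = 7494. x_6 = 7494^2 mod 16129 = 14987. x_7 = 14987^2 mod 16129 = 13844. Reached i = s−1 = 7 without hitting −1: 3908 is a Miller–Rabin witness and 16129 is composite.
The smallest witness among the given bases is 17.

17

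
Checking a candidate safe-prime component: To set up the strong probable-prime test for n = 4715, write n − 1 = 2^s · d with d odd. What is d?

Halving: 4714 → 2357; 2357 is odd.
So 4714 = 2^1 · 2357.

2357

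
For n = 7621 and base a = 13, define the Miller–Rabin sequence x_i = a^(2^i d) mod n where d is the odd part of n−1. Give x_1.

1

n − 1 = 7620 = 2^2 · 1905, so s = 2 and d = 1905.
Repeated squaring mod 7621: 13^1 ≡ 13, 13^2 ≡ 169, 13^4 ≡ 5698, 13^8 ≡ 1744, 13^16 ≡ 757, 13^32 ≡ 1474, 13^64 ≡ 691, 13^128 ≡ 4979, 13^256 ≡ 6949, 13^512 ≡ 1945, 13^1024 ≡ 3009.
1905 = 1024 + 512 + 256 + 64 + 32 + 16 + 1, so 13^1905 ≡ 3009·1945·6949·691·1474·757·13 ≡ 1 (mod 7621).
x_0 = 1.
x_1 = 1^2 mod 7621 = 1.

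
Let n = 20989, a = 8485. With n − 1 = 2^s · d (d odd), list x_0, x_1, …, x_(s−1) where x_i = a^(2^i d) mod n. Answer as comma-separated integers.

n − 1 = 20988 = 2^2 · 5247, so s = 2 and d = 5247.
x_0 = 8485^5247 mod 20989 = 3413.
x_1 = 3413^2 mod 20989 = 20663.

3413, 20663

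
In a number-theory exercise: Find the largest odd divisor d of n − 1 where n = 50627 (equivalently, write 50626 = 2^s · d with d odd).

25313

Halving: 50626 → 25313; 25313 is odd.
So 50626 = 2^1 · 25313.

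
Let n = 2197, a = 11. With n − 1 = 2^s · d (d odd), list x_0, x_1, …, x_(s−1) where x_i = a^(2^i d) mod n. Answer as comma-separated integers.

n − 1 = 2196 = 2^2 · 549, so s = 2 and d = 549.
x_0 = 11^549 mod 2197 = 2049.
x_1 = 2049^2 mod 2197 = 2131.

2049, 2131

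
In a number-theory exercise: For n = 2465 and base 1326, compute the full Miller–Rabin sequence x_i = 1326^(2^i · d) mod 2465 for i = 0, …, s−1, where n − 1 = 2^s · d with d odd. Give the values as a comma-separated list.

1496, 2261, 2176, 2176, 2176

n − 1 = 2464 = 2^5 · 77, so s = 5 and d = 77.
x_0 = 1326^77 mod 2465 = 1496.
x_1 = 1496^2 mod 2465 = 2261.
x_2 = 2261^2 mod 2465 = 2176.
x_3 = 2176^2 mod 2465 = 2176.
x_4 = 2176^2 mod 2465 = 2176.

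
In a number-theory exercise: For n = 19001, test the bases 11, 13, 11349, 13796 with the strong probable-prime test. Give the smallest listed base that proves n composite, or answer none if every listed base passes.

n − 1 = 19000 = 2^3 · 2375, so s = 3 and d = 2375.
Base 11: x_0 = 11^2375 mod 19001 = 9749. x_0 is neither 1 nor 19000, so continue squaring. x_1 = 9749^2 mod 19001 = 19000. x_1 ≡ −1, so 11 is not a witness.
Base 13: x_0 = 13^2375 mod 19001 = 13196. x_0 is neither 1 nor 19000, so continue squaring. x_1 = 13196^2 mod 19001 = 9252. x_2 = 9252^2 mod 19001 = 19000. x_2 ≡ −1, so 13 is not a witness.
Base 11349: x_0 = 11349^2375 mod 19001 = 7967. x_0 is neither 1 nor 19000, so continue squaring. x_1 = 7967^2 mod 19001 = 9749. x_2 = 9749^2 mod 19001 = 19000. x_2 ≡ −1, so 11349 is not a witness.
Base 13796: x_0 = 13796^2375 mod 19001 = 5805. x_0 is neither 1 nor 19000, so continue squaring. x_1 = 5805^2 mod 19001 = 9252. x_2 = 9252^2 mod 19001 = 19000. x_2 ≡ −1, so 13796 is not a witness.
No listed base is a witness for 19001.

none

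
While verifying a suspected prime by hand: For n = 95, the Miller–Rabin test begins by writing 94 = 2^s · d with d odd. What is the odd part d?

47

Halving: 94 → 47; 47 is odd.
So 94 = 2^1 · 47.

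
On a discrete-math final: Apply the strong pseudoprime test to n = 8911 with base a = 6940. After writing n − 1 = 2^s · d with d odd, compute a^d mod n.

n − 1 = 8910 = 2^1 · 4455, so s = 1 and d = 4455.
Repeated squaring mod 8911: 6940^1 ≡ 6940, 6940^2 ≡ 8556, 6940^4 ≡ 1271, 6940^8 ≡ 2550, 6940^16 ≡ 6381, 6940^32 ≡ 2802, 6940^64 ≡ 613, 6940^128 ≡ 1507, 6940^256 ≡ 7655, 6940^512 ≡ 289, 6940^1024 ≡ 3322, 6940^2048 ≡ 3866, 6940^4096 ≡ 2209.
4455 = 4096 + 256 + 64 + 32 + 4 + 2 + 1, so 6940^4455 ≡ 2209·7655·613·2802·1271·8556·6940 ≡ 2547 (mod 8911).

2547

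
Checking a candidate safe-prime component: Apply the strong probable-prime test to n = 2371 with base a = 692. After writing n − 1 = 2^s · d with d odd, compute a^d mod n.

n − 1 = 2370 = 2^1 · 1185, so s = 1 and d = 1185.
Repeated squaring mod 2371: 692^1 ≡ 692, 692^2 ≡ 2293, 692^4 ≡ 1342, 692^8 ≡ 1375, 692^16 ≡ 938, 692^32 ≡ 203, 692^64 ≡ 902, 692^128 ≡ 351, 692^256 ≡ 2280, 692^512 ≡ 1168, 692^1024 ≡ 899.
1185 = 1024 + 128 + 32 + 1, so 692^1185 ≡ 899·351·203·692 ≡ 1 (mod 2371).

1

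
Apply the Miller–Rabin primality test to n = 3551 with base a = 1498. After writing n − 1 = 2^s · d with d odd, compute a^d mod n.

2069

n − 1 = 3550 = 2^1 · 1775, so s = 1 and d = 1775.
1498^1775 mod 3551 = 2069.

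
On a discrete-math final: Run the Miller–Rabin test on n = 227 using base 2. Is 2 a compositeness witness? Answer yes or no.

n − 1 = 226 = 2^1 · 113, so s = 1 and d = 113.
x_0 = 2^113 mod 227 = 226.
x_0 = 226 ≡ −1, so 2 is not a witness.

no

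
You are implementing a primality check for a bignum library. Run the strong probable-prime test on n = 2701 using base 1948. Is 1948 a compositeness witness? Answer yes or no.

n − 1 = 2700 = 2^2 · 675, so s = 2 and d = 675.
x_0 = 1948^675 mod 2701 = 265.
x_0 is neither 1 nor 2700, so continue squaring.
x_1 = 265^2 mod 2701 = 2700.
x_1 ≡ −1, so 1948 is not a witness.

no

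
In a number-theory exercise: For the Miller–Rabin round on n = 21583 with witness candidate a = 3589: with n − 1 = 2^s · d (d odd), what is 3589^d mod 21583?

661

n − 1 = 21582 = 2^1 · 10791, so s = 1 and d = 10791.
3589^10791 mod 21583 = 661.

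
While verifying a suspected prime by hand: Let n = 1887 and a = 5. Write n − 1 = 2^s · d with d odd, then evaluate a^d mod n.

92

n − 1 = 1886 = 2^1 · 943, so s = 1 and d = 943.
5^943 mod 1887 = 92.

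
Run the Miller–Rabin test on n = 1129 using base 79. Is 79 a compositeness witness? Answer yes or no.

no

n − 1 = 1128 = 2^3 · 141, so s = 3 and d = 141.
x_0 = 79^141 mod 1129 = 168.
x_0 is neither 1 nor 1128, so continue squaring.
x_1 = 168^2 mod 1129 = 1128.
x_1 ≡ −1, so 79 is not a witness.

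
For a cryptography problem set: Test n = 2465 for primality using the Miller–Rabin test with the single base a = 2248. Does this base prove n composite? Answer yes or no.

n − 1 = 2464 = 2^5 · 77, so s = 5 and d = 77.
x_0 = 2248^77 mod 2465 = 1143.
x_0 is neither 1 nor 2464, so continue squaring.
x_1 = 1143^2 mod 2465 = 2464.
x_1 ≡ −1, so 2248 is not a witness.

no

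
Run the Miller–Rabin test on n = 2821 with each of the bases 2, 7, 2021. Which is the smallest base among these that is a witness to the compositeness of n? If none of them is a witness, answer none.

2

n − 1 = 2820 = 2^2 · 705, so s = 2 and d = 705.
Base 2: x_0 = 2^705 mod 2821 = 2605. x_0 is neither 1 nor 2820, so continue squaring. x_1 = 2605^2 mod 2821 = 1520. Reached i = s−1 = 1 without hitting −1: 2 is a Miller–Rabin witness and 2821 is composite.
Base 7: x_0 = 7^705 mod 2821 = 931. x_0 is neither 1 nor 2820, so continue squaring. x_1 = 931^2 mod 2821 = 714. Reached i = s−1 = 1 without hitting −1: 7 is a Miller–Rabin witness and 2821 is composite.
Base 2021: x_0 = 2021^705 mod 2821 = 1084. x_0 is neither 1 nor 2820, so continue squaring. x_1 = 1084^2 mod 2821 = 1520. Reached i = s−1 = 1 without hitting −1: 2021 is a Miller–Rabin witness and 2821 is composite.
The smallest witness among the given bases is 2.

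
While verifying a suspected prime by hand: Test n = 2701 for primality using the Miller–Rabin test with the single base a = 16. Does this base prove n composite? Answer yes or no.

n − 1 = 2700 = 2^2 · 675, so s = 2 and d = 675.
x_0 = 16^675 mod 2701 = 1.
x_0 = 1, so 16 is not a witness.

no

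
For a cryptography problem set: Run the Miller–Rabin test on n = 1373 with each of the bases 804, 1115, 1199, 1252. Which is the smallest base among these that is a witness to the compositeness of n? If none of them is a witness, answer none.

n − 1 = 1372 = 2^2 · 343, so s = 2 and d = 343.
Base 804: x_0 = 804^343 mod 1373 = 668. x_0 is neither 1 nor 1372, so continue squaring. x_1 = 668^2 mod 1373 = 1372. x_1 ≡ −1, so 804 is not a witness.
Base 1115: x_0 = 1115^343 mod 1373 = 1. x_0 = 1, so 1115 is not a witness.
Base 1199: x_0 = 1199^343 mod 1373 = 668. x_0 is neither 1 nor 1372, so continue squaring. x_1 = 668^2 mod 1373 = 1372. x_1 ≡ −1, so 1199 is not a witness.
Base 1252: x_0 = 1252^343 mod 1373 = 1372. x_0 = 1372 ≡ −1, so 1252 is not a witness.
No listed base is a witness for 1373.

none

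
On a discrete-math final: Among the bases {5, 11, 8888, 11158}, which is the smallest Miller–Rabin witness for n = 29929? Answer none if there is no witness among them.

n − 1 = 29928 = 2^3 · 3741, so s = 3 and d = 3741.
Base 5: x_0 = 5^3741 mod 29929 = 27933. x_0 is neither 1 nor 29928, so continue squaring. x_1 = 27933^2 mod 29929 = 3459. x_2 = 3459^2 mod 29929 = 23010. Reached i = s−1 = 2 without hitting −1: 5 is a Miller–Rabin witness and 29929 is composite.
Base 11: x_0 = 11^3741 mod 29929 = 29490. x_0 is neither 1 nor 29928, so continue squaring. x_1 = 29490^2 mod 29929 = 13147. x_2 = 13147^2 mod 29929 = 3634. Reached i = s−1 = 2 without hitting −1: 11 is a Miller–Rabin witness and 29929 is composite.
Base 8888: x_0 = 8888^3741 mod 29929 = 21545. x_0 is neither 1 nor 29928, so continue squaring. x_1 = 21545^2 mod 29929 = 18164. x_2 = 18164^2 mod 29929 = 23529. Reached i = s−1 = 2 without hitting −1: 8888 is a Miller–Rabin witness and 29929 is composite.
Base 11158: x_0 = 11158^3741 mod 29929 = 4764. x_0 is neither 1 nor 29928, so continue squaring. x_1 = 4764^2 mod 29929 = 9514. x_2 = 9514^2 mod 29929 = 10900. Reached i = s−1 = 2 without hitting −1: 11158 is a Miller–Rabin witness and 29929 is composite.
The smallest witness among the given bases is 5.

5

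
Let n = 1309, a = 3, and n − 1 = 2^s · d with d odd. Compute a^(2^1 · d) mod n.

n − 1 = 1308 = 2^2 · 327, so s = 2 and d = 327.
By repeated squaring, 3^327 ≡ 1252 (mod 1309).
x_0 = 1252.
x_1 = 1252^2 mod 1309 = 631.

631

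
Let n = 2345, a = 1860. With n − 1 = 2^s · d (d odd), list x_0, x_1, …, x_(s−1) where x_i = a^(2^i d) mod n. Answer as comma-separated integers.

1025, 65, 1880

n − 1 = 2344 = 2^3 · 293, so s = 3 and d = 293.
x_0 = 1860^293 mod 2345 = 1025.
x_1 = 1025^2 mod 2345 = 65.
x_2 = 65^2 mod 2345 = 1880.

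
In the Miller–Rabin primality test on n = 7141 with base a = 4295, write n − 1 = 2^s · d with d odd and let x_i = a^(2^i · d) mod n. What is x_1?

1543

n − 1 = 7140 = 2^2 · 1785, so s = 2 and d = 1785.
x_0 = 4295^1785 mod 7141 = 4134.
x_1 = 4134^2 mod 7141 = 1543.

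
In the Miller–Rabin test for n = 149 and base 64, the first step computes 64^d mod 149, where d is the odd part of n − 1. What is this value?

n − 1 = 148 = 2^2 · 37, so s = 2 and d = 37.
64^37 mod 149 = 148.

148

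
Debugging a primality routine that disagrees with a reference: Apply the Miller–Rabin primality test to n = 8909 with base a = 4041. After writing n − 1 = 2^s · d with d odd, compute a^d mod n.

n − 1 = 8908 = 2^2 · 2227, so s = 2 and d = 2227.
Repeated squaring mod 8909: 4041^1 ≡ 4041, 4041^2 ≡ 8393, 4041^4 ≡ 7895, 4041^8 ≡ 3661, 4041^16 ≡ 3785, 4041^32 ≡ 553, 4041^64 ≡ 2903, 4041^128 ≡ 8404, 4041^256 ≡ 5573, 4041^512 ≡ 1555, 4041^1024 ≡ 3686, 4041^2048 ≡ 371.
2227 = 2048 + 128 + 32 + 16 + 2 + 1, so 4041^2227 ≡ 371·8404·553·3785·8393·4041 ≡ 6377 (mod 8909).

6377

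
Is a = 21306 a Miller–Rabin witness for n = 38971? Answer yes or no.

n − 1 = 38970 = 2^1 · 19485, so s = 1 and d = 19485.
x_0 = 21306^19485 mod 38971 = 1.
x_0 = 1, so 21306 is not a witness.

no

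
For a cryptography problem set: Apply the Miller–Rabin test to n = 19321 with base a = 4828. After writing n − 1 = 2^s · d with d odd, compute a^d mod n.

4308

n − 1 = 19320 = 2^3 · 2415, so s = 3 and d = 2415.
4828^2415 mod 19321 = 4308.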